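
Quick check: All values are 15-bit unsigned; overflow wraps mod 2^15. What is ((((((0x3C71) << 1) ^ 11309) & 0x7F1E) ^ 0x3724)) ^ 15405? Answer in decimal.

0x3C71 = 011110001110001
→ << 1 (mod 2^15) → 111100011100010 = 30946
11309 = 010110000101101
→ ^ → 101010011001111 = 21711
0x7F1E = 111111100011110
→ & → 101010000001110 = 21518
0x3724 = 011011100100100
→ ^ → 110001100101010 = 25386
15405 = 011110000101101
→ ^ → 101111100000111 = 24327

24327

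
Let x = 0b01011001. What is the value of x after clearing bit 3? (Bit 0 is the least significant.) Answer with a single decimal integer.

81

x = 01011001
bit 3 is currently 1; clear it via x & ~(1 << 3) = x & ~8
→ 01010001 = 81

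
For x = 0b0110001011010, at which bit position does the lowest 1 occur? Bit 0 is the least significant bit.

1

0b0110001011010 = 110001011010
Trailing zeros: 1, so the lowest set bit is bit 1 (value 2).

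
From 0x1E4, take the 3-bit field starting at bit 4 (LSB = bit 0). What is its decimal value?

v = 00111100100
Shift right by 4: 0011110
Mask low 3 bits: 110 = 6

6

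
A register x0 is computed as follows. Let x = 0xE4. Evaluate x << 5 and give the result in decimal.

7296

0xE4 = 0000011100100
shift left by 5 → 1110010000000 = 7296
(equivalently, 228 × 2^5 = 228 × 32)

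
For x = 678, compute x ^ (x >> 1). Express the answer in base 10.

x = 1010100110 = 678
x>>1 = 0101010011
XOR  = 1111110101 = 1013
(x ^ (x >> 1) gives the standard binary-reflected Gray code of x.)

1013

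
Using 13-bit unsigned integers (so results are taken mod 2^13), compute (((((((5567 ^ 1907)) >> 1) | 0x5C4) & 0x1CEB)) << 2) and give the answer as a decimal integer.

5567 = 1010110111111
1907 = 0011101110011
→ ^ → 1001011001100 = 4812
→ >> 1 → 0100101100110 = 2406
0x5C4 = 0010111000100
→ | → 0110111100110 = 3558
0x1CEB = 1110011101011
→ & → 0110011100010 = 3298
→ << 2 (mod 2^13) → 1001110001000 = 5000

5000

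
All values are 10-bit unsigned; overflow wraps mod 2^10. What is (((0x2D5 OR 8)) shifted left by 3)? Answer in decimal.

744

0x2D5 = 1011010101
8 = 0000001000
→ OR → 1011011101 = 733
→ shifted left by 3 (mod 2^10) → 1011101000 = 744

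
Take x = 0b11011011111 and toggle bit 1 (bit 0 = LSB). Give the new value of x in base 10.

x = 11011011111
bit 1 is currently 1; toggle it via x ^ (1 << 1) = x ^ 2
→ 11011011101 = 1757

1757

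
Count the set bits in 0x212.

3

0x212 = 1000010010
Count the 1s: 1 + 1 + 1 = 3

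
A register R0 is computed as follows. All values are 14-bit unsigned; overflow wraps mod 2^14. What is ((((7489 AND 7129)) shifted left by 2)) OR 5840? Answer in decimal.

14292

7489 = 01110101000001
7129 = 01101111011001
→ AND → 01100101000001 = 6465
→ shifted left by 2 (mod 2^14) → 10010100000100 = 9476
5840 = 01011011010000
→ OR → 11011111010100 = 14292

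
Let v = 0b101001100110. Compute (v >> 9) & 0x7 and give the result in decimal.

5

v = 101001100110
Shift right by 9: 101
Mask low 3 bits: 101 = 5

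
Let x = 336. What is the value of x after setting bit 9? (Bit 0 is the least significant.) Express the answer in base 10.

848

x = 00101010000
bit 9 is currently 0; set it via x | (1 << 9) = x | 512
→ 01101010000 = 848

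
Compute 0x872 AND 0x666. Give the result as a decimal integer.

98

0x872 = 100001110010
0x666 = 011001100110
AND → 000001100010 = 98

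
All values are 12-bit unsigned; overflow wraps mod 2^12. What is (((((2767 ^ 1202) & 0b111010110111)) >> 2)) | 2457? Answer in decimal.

2973

2767 = 101011001111
1202 = 010010110010
→ ^ → 111001111101 = 3709
0b111010110111 = 111010110111
→ & → 111000110101 = 3637
→ >> 2 → 001110001101 = 909
2457 = 100110011001
→ | → 101110011101 = 2973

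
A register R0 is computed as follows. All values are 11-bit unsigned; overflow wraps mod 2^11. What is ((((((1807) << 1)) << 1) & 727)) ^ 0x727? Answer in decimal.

1843

1807 = 11100001111
→ << 1 (mod 2^11) → 11000011110 = 1566
→ << 1 (mod 2^11) → 10000111100 = 1084
727 = 01011010111
→ & → 00000010100 = 20
0x727 = 11100100111
→ ^ → 11100110011 = 1843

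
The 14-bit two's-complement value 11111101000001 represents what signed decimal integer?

pattern = 11111101000001 (MSB is 1 ⇒ negative)
Invert: 00000010111110, add 1 → 00000010111111 = 191, so the value is -191.
(Equivalently: 16193 - 2^14 = 16193 - 16384 = -191.)

-191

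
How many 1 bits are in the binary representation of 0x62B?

6

0x62B = 11000101011
Count the 1s: 1 + 1 + 1 + 1 + 1 + 1 = 6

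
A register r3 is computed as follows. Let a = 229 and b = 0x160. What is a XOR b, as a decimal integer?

389

229 = 011100101
0x160 = 101100000
XOR → 110000101 = 389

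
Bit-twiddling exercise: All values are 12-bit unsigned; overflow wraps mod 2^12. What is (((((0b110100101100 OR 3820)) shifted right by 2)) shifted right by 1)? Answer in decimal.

0b110100101100 = 110100101100
3820 = 111011101100
→ OR → 111111101100 = 4076
→ shifted right by 2 → 001111111011 = 1019
→ shifted right by 1 → 000111111101 = 509

509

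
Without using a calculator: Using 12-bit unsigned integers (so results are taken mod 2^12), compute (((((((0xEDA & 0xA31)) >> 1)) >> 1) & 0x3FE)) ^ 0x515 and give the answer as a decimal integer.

1937

0xEDA = 111011011010
0xA31 = 101000110001
→ & → 101000010000 = 2576
→ >> 1 → 010100001000 = 1288
→ >> 1 → 001010000100 = 644
0x3FE = 001111111110
→ & → 001010000100 = 644
0x515 = 010100010101
→ ^ → 011110010001 = 1937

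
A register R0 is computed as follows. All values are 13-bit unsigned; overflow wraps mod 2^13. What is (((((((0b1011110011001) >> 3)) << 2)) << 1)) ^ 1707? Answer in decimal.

4403

0b1011110011001 = 1011110011001
→ >> 3 → 0001011110011 = 755
→ << 2 (mod 2^13) → 0101111001100 = 3020
→ << 1 (mod 2^13) → 1011110011000 = 6040
1707 = 0011010101011
→ ^ → 1000100110011 = 4403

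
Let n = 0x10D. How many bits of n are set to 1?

4

0x10D = 100001101
Count the 1s: 1 + 1 + 1 + 1 = 4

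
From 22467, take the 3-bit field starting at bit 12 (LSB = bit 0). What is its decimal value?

5

v = 101011111000011
Shift right by 12: 101
Mask low 3 bits: 101 = 5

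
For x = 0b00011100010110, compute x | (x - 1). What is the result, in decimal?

x = 11100010110 = 1814
x - 1 = 11100010101
OR    = 11100010111 = 1815
(x | (x - 1) sets all bits below the lowest set bit.)

1815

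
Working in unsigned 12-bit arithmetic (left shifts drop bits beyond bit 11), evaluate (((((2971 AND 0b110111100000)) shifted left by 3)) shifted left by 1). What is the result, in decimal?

2048

2971 = 101110011011
0b110111100000 = 110111100000
→ AND → 100110000000 = 2432
→ shifted left by 3 (mod 2^12) → 110000000000 = 3072
→ shifted left by 1 (mod 2^12) → 100000000000 = 2048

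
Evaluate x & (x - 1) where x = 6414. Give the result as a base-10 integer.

6412

x = 1100100001110 = 6414
x - 1 = 1100100001101
AND   = 1100100001100 = 6412
(x & (x - 1) clears the lowest set bit of x.)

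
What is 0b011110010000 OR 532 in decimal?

1940

a = 11110010000
532 = 01000010100
 OR → 11110010100 = 1940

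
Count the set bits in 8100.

8100 = 1111110100100
Count the 1s: 1 + 1 + 1 + 1 + 1 + 1 + 1 + 1 = 8

8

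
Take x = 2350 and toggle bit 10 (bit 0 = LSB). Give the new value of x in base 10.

3374

x = 100100101110
bit 10 is currently 0; toggle it via x ^ (1 << 10) = x ^ 1024
→ 110100101110 = 3374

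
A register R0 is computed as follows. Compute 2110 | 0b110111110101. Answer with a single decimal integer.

2110 = 100000111110
b = 110111110101
 OR → 110111111111 = 3583

3583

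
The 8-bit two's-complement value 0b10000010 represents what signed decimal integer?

pattern = 10000010 (MSB is 1 ⇒ negative)
Invert: 01111101, add 1 → 01111110 = 126, so the value is -126.
(Equivalently: 130 - 2^8 = 130 - 256 = -126.)

-126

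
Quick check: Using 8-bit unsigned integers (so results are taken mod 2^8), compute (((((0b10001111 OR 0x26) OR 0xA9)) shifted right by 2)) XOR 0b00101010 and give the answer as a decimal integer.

1

0b10001111 = 10001111
0x26 = 00100110
→ OR → 10101111 = 175
0xA9 = 10101001
→ OR → 10101111 = 175
→ shifted right by 2 → 00101011 = 43
0b00101010 = 00101010
→ XOR → 00000001 = 1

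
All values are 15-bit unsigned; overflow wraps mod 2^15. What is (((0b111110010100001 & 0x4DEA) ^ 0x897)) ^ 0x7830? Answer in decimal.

15367

0b111110010100001 = 111110010100001
0x4DEA = 100110111101010
→ & → 100110010100000 = 19616
0x897 = 000100010010111
→ ^ → 100010000110111 = 17463
0x7830 = 111100000110000
→ ^ → 011110000000111 = 15367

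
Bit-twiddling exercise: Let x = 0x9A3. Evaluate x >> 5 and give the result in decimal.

0x9A3 = 100110100011
shift right by 5 → 000001001101 = 77
(equivalently, floor(2467 / 32))

77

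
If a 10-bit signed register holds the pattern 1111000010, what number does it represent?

-62

pattern = 1111000010 (MSB is 1 ⇒ negative)
Invert: 0000111101, add 1 → 0000111110 = 62, so the value is -62.
(Equivalently: 962 - 2^10 = 962 - 1024 = -62.)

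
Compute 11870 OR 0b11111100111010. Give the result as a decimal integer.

11870 = 10111001011110
b = 11111100111010
 OR → 11111101111110 = 16254

16254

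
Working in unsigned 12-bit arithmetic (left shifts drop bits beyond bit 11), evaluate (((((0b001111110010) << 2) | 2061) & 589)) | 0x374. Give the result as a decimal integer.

893

0b001111110010 = 001111110010
→ << 2 (mod 2^12) → 111111001000 = 4040
2061 = 100000001101
→ | → 111111001101 = 4045
589 = 001001001101
→ & → 001001001101 = 589
0x374 = 001101110100
→ | → 001101111101 = 893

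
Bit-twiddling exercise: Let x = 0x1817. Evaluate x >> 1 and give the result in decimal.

0x1817 = 1100000010111
shift right by 1 → 0110000001011 = 3083
(equivalently, floor(6167 / 2))

3083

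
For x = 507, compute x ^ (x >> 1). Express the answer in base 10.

262

x = 111111011 = 507
x>>1 = 011111101
XOR  = 100000110 = 262
(x ^ (x >> 1) gives the standard binary-reflected Gray code of x.)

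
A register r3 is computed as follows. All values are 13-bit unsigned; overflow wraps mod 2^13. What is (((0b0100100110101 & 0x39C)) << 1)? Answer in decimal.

0b0100100110101 = 0100100110101
0x39C = 0001110011100
→ & → 0000100010100 = 276
→ << 1 (mod 2^13) → 0001000101000 = 552

552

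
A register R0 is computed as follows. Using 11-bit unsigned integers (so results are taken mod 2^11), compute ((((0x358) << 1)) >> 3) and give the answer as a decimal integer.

0x358 = 01101011000
→ << 1 (mod 2^11) → 11010110000 = 1712
→ >> 3 → 00011010110 = 214

214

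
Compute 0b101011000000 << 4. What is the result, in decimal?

44032

x = 0000101011000000
shift left by 4 → 1010110000000000 = 44032
(equivalently, 2752 × 2^4 = 2752 × 16)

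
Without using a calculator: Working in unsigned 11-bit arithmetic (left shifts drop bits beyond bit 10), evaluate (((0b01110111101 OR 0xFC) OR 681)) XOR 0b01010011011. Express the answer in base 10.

358

0b01110111101 = 01110111101
0xFC = 00011111100
→ OR → 01111111101 = 1021
681 = 01010101001
→ OR → 01111111101 = 1021
0b01010011011 = 01010011011
→ XOR → 00101100110 = 358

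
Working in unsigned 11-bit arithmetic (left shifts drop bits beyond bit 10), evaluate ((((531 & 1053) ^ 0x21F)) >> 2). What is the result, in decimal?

531 = 01000010011
1053 = 10000011101
→ & → 00000010001 = 17
0x21F = 01000011111
→ ^ → 01000001110 = 526
→ >> 2 → 00010000011 = 131

131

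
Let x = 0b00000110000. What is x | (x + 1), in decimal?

49

x = 110000 = 48
x + 1 = 110001
OR    = 110001 = 49
(x | (x + 1) sets the lowest cleared bit.)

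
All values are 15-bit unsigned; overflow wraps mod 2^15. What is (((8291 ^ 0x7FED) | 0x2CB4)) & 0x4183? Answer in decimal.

8291 = 010000001100011
0x7FED = 111111111101101
→ ^ → 101111110001110 = 24462
0x2CB4 = 010110010110100
→ | → 111111110111110 = 32702
0x4183 = 100000110000011
→ & → 100000110000010 = 16770

16770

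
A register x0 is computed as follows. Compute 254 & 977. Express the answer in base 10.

254 = 0011111110
977 = 1111010001
AND → 0011010000 = 208

208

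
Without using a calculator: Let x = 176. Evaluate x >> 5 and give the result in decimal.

5

176 = 10110000
shift right by 5 → 00000101 = 5
(equivalently, floor(176 / 32))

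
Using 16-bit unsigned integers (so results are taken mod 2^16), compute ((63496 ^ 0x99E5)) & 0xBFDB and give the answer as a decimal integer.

63496 = 1111100000001000
0x99E5 = 1001100111100101
→ ^ → 0110000111101101 = 25069
0xBFDB = 1011111111011011
→ & → 0010000111001001 = 8649

8649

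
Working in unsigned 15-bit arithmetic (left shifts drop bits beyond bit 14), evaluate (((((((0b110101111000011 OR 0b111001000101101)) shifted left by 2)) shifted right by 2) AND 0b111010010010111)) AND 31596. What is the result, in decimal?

4100

0b110101111000011 = 110101111000011
0b111001000101101 = 111001000101101
→ OR → 111101111101111 = 31727
→ shifted left by 2 (mod 2^15) → 110111110111100 = 28604
→ shifted right by 2 → 001101111101111 = 7151
0b111010010010111 = 111010010010111
→ AND → 001000010000111 = 4231
31596 = 111101101101100
→ AND → 001000000000100 = 4100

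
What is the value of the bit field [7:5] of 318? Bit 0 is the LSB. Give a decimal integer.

1

v = 100111110
Shift right by 5: 1001
Mask low 3 bits: 001 = 1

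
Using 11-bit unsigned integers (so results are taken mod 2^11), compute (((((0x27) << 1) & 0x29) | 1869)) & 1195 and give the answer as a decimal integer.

0x27 = 00000100111
→ << 1 (mod 2^11) → 00001001110 = 78
0x29 = 00000101001
→ & → 00000001000 = 8
1869 = 11101001101
→ | → 11101001101 = 1869
1195 = 10010101011
→ & → 10000001001 = 1033

1033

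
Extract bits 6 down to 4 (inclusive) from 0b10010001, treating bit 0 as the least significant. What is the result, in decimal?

v = 10010001
Shift right by 4: 1001
Mask low 3 bits: 001 = 1

1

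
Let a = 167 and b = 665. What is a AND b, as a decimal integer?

167 = 0010100111
665 = 1010011001
AND → 0010000001 = 129

129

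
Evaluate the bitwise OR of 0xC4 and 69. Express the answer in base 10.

0xC4 = 11000100
69 = 01000101
 OR → 11000101 = 197

197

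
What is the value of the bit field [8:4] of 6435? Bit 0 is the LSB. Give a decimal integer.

v = 1100100100011
Shift right by 4: 110010010
Mask low 5 bits: 10010 = 18

18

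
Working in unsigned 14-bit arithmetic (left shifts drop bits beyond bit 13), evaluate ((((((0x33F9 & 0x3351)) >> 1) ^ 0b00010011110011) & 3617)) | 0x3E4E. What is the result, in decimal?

15951

0x33F9 = 11001111111001
0x3351 = 11001101010001
→ & → 11001101010001 = 13137
→ >> 1 → 01100110101000 = 6568
0b00010011110011 = 00010011110011
→ ^ → 01110101011011 = 7515
3617 = 00111000100001
→ & → 00110000000001 = 3073
0x3E4E = 11111001001110
→ | → 11111001001111 = 15951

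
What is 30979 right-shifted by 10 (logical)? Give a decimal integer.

30979 = 111100100000011
shift right by 10 → 000000000011110 = 30
(equivalently, floor(30979 / 1024))

30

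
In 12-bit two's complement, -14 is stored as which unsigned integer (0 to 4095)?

4082

14 in 12 bits: 000000001110
Invert: 111111110001
Add 1:  111111110010 = 4082
(Check: 2^12 - 14 = 4096 - 14 = 4082.)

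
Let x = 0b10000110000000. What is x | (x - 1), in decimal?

8703

x = 10000110000000 = 8576
x - 1 = 10000101111111
OR    = 10000111111111 = 8703
(x | (x - 1) sets all bits below the lowest set bit.)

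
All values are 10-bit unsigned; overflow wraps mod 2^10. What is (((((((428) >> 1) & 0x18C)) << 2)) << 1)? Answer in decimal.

32

428 = 0110101100
→ >> 1 → 0011010110 = 214
0x18C = 0110001100
→ & → 0010000100 = 132
→ << 2 (mod 2^10) → 1000010000 = 528
→ << 1 (mod 2^10) → 0000100000 = 32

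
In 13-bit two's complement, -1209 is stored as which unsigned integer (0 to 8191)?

1209 in 13 bits: 0010010111001
Invert: 1101101000110
Add 1:  1101101000111 = 6983
(Check: 2^13 - 1209 = 8192 - 1209 = 6983.)

6983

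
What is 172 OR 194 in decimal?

238

172 = 10101100
194 = 11000010
 OR → 11101110 = 238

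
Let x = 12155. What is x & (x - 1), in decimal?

12154

x = 10111101111011 = 12155
x - 1 = 10111101111010
AND   = 10111101111010 = 12154
(x & (x - 1) clears the lowest set bit of x.)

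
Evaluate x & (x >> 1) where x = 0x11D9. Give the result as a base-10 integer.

200

x = 1000111011001 = 4569
x>>1 = 0100011101100
AND  = 0000011001000 = 200
(x & (x >> 1) has a 1 wherever x has two consecutive 1 bits.)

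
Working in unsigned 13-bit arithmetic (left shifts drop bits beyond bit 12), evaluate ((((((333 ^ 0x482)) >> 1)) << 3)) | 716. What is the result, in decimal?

333 = 0000101001101
0x482 = 0010010000010
→ ^ → 0010111001111 = 1487
→ >> 1 → 0001011100111 = 743
→ << 3 (mod 2^13) → 1011100111000 = 5944
716 = 0001011001100
→ | → 1011111111100 = 6140

6140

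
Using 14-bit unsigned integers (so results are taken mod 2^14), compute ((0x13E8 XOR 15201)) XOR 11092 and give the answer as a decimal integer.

989

0x13E8 = 01001111101000
15201 = 11101101100001
→ XOR → 10100010001001 = 10377
11092 = 10101101010100
→ XOR → 00001111011101 = 989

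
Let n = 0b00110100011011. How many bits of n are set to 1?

n = 110100011011
Count the 1s: 1 + 1 + 1 + 1 + 1 + 1 + 1 = 7

7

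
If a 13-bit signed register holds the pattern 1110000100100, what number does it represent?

-988

pattern = 1110000100100 (MSB is 1 ⇒ negative)
Invert: 0001111011011, add 1 → 0001111011100 = 988, so the value is -988.
(Equivalently: 7204 - 2^13 = 7204 - 8192 = -988.)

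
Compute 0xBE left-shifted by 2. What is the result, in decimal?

760

0xBE = 0010111110
shift left by 2 → 1011111000 = 760
(equivalently, 190 × 2^2 = 190 × 4)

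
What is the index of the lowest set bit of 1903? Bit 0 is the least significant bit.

1903 = 11101101111
Trailing zeros: 0, so the lowest set bit is bit 0 (value 1).

0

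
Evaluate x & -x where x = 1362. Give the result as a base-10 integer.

x = 10101010010 = 1362
-x (two's complement) = …01010101110
AND   = 00000000010 = 2
(x & -x isolates the lowest set bit of x.)

2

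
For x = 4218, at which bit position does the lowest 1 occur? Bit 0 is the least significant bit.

4218 = 1000001111010
Trailing zeros: 1, so the lowest set bit is bit 1 (value 2).

1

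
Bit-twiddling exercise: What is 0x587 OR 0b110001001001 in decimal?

0x587 = 010110000111
b = 110001001001
 OR → 110111001111 = 3535

3535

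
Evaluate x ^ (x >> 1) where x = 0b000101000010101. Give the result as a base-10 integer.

x = 101000010101 = 2581
x>>1 = 010100001010
XOR  = 111100011111 = 3871
(x ^ (x >> 1) gives the standard binary-reflected Gray code of x.)

3871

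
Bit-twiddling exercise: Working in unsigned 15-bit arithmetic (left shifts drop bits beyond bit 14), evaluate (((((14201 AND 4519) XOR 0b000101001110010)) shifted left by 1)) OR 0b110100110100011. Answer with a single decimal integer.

14201 = 011011101111001
4519 = 001000110100111
→ AND → 001000100100001 = 4385
0b000101001110010 = 000101001110010
→ XOR → 001101101010011 = 6995
→ shifted left by 1 (mod 2^15) → 011011010100110 = 13990
0b110100110100011 = 110100110100011
→ OR → 111111110100111 = 32679

32679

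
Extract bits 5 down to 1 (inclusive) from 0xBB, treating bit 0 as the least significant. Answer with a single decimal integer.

29

v = 10111011
Shift right by 1: 1011101
Mask low 5 bits: 11101 = 29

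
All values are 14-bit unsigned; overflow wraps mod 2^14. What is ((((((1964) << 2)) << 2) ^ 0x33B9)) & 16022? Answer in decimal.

1964 = 00011110101100
→ << 2 (mod 2^14) → 01111010110000 = 7856
→ << 2 (mod 2^14) → 11101011000000 = 15040
0x33B9 = 11001110111001
→ ^ → 00100101111001 = 2425
16022 = 11111010010110
→ & → 00100000010000 = 2064

2064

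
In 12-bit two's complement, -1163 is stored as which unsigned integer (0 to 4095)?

1163 in 12 bits: 010010001011
Invert: 101101110100
Add 1:  101101110101 = 2933
(Check: 2^12 - 1163 = 4096 - 1163 = 2933.)

2933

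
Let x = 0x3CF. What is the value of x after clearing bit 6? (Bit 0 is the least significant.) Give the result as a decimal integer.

911

x = 0001111001111
bit 6 is currently 1; clear it via x & ~(1 << 6) = x & ~64
→ 0001110001111 = 911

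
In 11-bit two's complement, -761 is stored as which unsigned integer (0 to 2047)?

1287

761 in 11 bits: 01011111001
Invert: 10100000110
Add 1:  10100000111 = 1287
(Check: 2^11 - 761 = 2048 - 761 = 1287.)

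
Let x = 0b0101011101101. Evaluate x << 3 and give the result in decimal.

22376

x = 000101011101101
shift left by 3 → 101011101101000 = 22376
(equivalently, 2797 × 2^3 = 2797 × 8)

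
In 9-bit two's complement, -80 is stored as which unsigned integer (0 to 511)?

432

80 in 9 bits: 001010000
Invert: 110101111
Add 1:  110110000 = 432
(Check: 2^9 - 80 = 512 - 80 = 432.)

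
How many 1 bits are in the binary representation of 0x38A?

5

0x38A = 1110001010
Count the 1s: 1 + 1 + 1 + 1 + 1 = 5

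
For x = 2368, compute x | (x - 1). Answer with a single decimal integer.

x = 100101000000 = 2368
x - 1 = 100100111111
OR    = 100101111111 = 2431
(x | (x - 1) sets all bits below the lowest set bit.)

2431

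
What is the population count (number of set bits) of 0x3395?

8

0x3395 = 11001110010101
Count the 1s: 1 + 1 + 1 + 1 + 1 + 1 + 1 + 1 = 8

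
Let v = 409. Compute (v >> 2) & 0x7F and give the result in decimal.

102

v = 110011001
Shift right by 2: 1100110
Mask low 7 bits: 1100110 = 102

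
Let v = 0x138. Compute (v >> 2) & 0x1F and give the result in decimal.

v = 100111000
Shift right by 2: 1001110
Mask low 5 bits: 01110 = 14

14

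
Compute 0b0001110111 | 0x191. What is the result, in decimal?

a = 001110111
0x191 = 110010001
 OR → 111110111 = 503

503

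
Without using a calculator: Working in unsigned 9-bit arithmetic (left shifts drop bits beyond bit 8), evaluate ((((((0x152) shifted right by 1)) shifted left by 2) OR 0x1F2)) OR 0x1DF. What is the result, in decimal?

511

0x152 = 101010010
→ shifted right by 1 → 010101001 = 169
→ shifted left by 2 (mod 2^9) → 010100100 = 164
0x1F2 = 111110010
→ OR → 111110110 = 502
0x1DF = 111011111
→ OR → 111111111 = 511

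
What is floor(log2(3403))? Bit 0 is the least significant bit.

3403 = 110101001011
The topmost 1 is at position 11 (since 2^11 = 2048 ≤ 3403 < 4096).

11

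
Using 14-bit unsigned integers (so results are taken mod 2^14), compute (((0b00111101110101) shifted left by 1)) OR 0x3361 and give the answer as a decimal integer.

0b00111101110101 = 00111101110101
→ shifted left by 1 (mod 2^14) → 01111011101010 = 7914
0x3361 = 11001101100001
→ OR → 11111111101011 = 16363

16363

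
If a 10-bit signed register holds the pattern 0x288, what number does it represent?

pattern = 1010001000 (MSB is 1 ⇒ negative)
Invert: 0101110111, add 1 → 0101111000 = 376, so the value is -376.
(Equivalently: 648 - 2^10 = 648 - 1024 = -376.)

-376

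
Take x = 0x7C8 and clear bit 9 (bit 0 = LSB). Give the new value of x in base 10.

1480

x = 11111001000
bit 9 is currently 1; clear it via x & ~(1 << 9) = x & ~512
→ 10111001000 = 1480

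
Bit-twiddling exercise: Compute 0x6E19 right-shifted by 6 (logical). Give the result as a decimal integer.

440

0x6E19 = 110111000011001
shift right by 6 → 000000110111000 = 440
(equivalently, floor(28185 / 64))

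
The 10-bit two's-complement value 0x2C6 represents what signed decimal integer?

pattern = 1011000110 (MSB is 1 ⇒ negative)
Invert: 0100111001, add 1 → 0100111010 = 314, so the value is -314.
(Equivalently: 710 - 2^10 = 710 - 1024 = -314.)

-314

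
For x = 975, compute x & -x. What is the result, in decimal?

1

x = 1111001111 = 975
-x (two's complement) = …0000110001
AND   = 0000000001 = 1
(x & -x isolates the lowest set bit of x.)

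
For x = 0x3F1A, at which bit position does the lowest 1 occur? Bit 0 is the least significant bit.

1

0x3F1A = 11111100011010
Trailing zeros: 1, so the lowest set bit is bit 1 (value 2).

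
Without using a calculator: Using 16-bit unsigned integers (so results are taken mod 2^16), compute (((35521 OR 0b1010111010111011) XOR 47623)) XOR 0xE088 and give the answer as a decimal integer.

62580

35521 = 1000101011000001
0b1010111010111011 = 1010111010111011
→ OR → 1010111011111011 = 44795
47623 = 1011101000000111
→ XOR → 0001010011111100 = 5372
0xE088 = 1110000010001000
→ XOR → 1111010001110100 = 62580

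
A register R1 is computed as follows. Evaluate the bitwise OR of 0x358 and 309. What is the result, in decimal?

893

0x358 = 1101011000
309 = 0100110101
 OR → 1101111101 = 893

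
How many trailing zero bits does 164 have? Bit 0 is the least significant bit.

2

164 = 10100100
Trailing zeros: 2, so the lowest set bit is bit 2 (value 4).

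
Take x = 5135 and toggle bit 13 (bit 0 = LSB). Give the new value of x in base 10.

13327

x = 01010000001111
bit 13 is currently 0; toggle it via x ^ (1 << 13) = x ^ 8192
→ 11010000001111 = 13327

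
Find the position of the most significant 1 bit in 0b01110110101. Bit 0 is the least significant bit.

9

0b01110110101 = 1110110101
The topmost 1 is at position 9 (since 2^9 = 512 ≤ 949 < 1024).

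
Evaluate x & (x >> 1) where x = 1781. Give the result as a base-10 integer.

x = 11011110101 = 1781
x>>1 = 01101111010
AND  = 01001110000 = 624
(x & (x >> 1) has a 1 wherever x has two consecutive 1 bits.)

624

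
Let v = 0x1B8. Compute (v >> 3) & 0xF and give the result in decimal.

7

v = 110111000
Shift right by 3: 110111
Mask low 4 bits: 0111 = 7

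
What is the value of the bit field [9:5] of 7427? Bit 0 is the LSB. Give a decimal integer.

v = 001110100000011
Shift right by 5: 0011101000
Mask low 5 bits: 01000 = 8

8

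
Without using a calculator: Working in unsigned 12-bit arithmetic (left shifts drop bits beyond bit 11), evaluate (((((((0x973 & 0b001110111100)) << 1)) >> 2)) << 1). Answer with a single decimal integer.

0x973 = 100101110011
0b001110111100 = 001110111100
→ & → 000100110000 = 304
→ << 1 (mod 2^12) → 001001100000 = 608
→ >> 2 → 000010011000 = 152
→ << 1 (mod 2^12) → 000100110000 = 304

304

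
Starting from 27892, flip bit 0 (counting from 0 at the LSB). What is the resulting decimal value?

27893

x = 0110110011110100
bit 0 is currently 0; toggle it via x ^ (1 << 0) = x ^ 1
→ 0110110011110101 = 27893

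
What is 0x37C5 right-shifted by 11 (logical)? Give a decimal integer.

6

0x37C5 = 11011111000101
shift right by 11 → 00000000000110 = 6
(equivalently, floor(14277 / 2048))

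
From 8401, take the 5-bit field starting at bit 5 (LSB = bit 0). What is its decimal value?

6

v = 10000011010001
Shift right by 5: 100000110
Mask low 5 bits: 00110 = 6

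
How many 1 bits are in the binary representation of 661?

661 = 1010010101
Count the 1s: 1 + 1 + 1 + 1 + 1 = 5

5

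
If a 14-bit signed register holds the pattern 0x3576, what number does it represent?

pattern = 11010101110110 (MSB is 1 ⇒ negative)
Invert: 00101010001001, add 1 → 00101010001010 = 2698, so the value is -2698.
(Equivalently: 13686 - 2^14 = 13686 - 16384 = -2698.)

-2698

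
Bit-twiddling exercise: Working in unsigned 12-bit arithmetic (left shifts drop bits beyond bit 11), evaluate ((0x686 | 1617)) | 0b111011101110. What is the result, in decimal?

3839

0x686 = 011010000110
1617 = 011001010001
→ | → 011011010111 = 1751
0b111011101110 = 111011101110
→ | → 111011111111 = 3839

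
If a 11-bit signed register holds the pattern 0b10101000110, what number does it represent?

pattern = 10101000110 (MSB is 1 ⇒ negative)
Invert: 01010111001, add 1 → 01010111010 = 698, so the value is -698.
(Equivalently: 1350 - 2^11 = 1350 - 2048 = -698.)

-698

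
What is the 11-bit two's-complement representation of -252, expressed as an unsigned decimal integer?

1796

252 in 11 bits: 00011111100
Invert: 11100000011
Add 1:  11100000100 = 1796
(Check: 2^11 - 252 = 2048 - 252 = 1796.)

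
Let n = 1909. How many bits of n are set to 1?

8

1909 = 11101110101
Count the 1s: 1 + 1 + 1 + 1 + 1 + 1 + 1 + 1 = 8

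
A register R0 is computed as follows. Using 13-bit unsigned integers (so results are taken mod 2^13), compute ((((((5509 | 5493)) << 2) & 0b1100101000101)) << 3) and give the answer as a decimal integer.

2592

5509 = 1010110000101
5493 = 1010101110101
→ | → 1010111110101 = 5621
→ << 2 (mod 2^13) → 1011111010100 = 6100
0b1100101000101 = 1100101000101
→ & → 1000101000100 = 4420
→ << 3 (mod 2^13) → 0101000100000 = 2592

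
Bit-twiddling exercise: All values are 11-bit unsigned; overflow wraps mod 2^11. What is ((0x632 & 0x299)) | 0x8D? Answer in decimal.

0x632 = 11000110010
0x299 = 01010011001
→ & → 01000010000 = 528
0x8D = 00010001101
→ | → 01010011101 = 669

669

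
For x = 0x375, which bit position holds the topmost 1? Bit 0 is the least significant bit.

0x375 = 1101110101
The topmost 1 is at position 9 (since 2^9 = 512 ≤ 885 < 1024).

9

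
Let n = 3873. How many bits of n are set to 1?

3873 = 111100100001
Count the 1s: 1 + 1 + 1 + 1 + 1 + 1 = 6

6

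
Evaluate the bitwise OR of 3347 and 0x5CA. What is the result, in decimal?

3547

3347 = 110100010011
0x5CA = 010111001010
 OR → 110111011011 = 3547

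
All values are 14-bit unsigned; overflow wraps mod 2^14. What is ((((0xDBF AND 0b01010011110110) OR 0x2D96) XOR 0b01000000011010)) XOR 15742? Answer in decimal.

210

0xDBF = 00110110111111
0b01010011110110 = 01010011110110
→ AND → 00010010110110 = 1206
0x2D96 = 10110110010110
→ OR → 10110110110110 = 11702
0b01000000011010 = 01000000011010
→ XOR → 11110110101100 = 15788
15742 = 11110101111110
→ XOR → 00000011010010 = 210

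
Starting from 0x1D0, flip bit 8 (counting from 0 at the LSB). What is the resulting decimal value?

x = 000000111010000
bit 8 is currently 1; toggle it via x ^ (1 << 8) = x ^ 256
→ 000000011010000 = 208

208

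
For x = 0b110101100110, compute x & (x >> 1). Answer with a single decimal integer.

x = 110101100110 = 3430
x>>1 = 011010110011
AND  = 010000100010 = 1058
(x & (x >> 1) has a 1 wherever x has two consecutive 1 bits.)

1058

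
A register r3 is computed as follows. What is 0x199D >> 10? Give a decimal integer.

6

0x199D = 1100110011101
shift right by 10 → 0000000000110 = 6
(equivalently, floor(6557 / 1024))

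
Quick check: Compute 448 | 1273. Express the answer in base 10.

448 = 00111000000
1273 = 10011111001
 OR → 10111111001 = 1529

1529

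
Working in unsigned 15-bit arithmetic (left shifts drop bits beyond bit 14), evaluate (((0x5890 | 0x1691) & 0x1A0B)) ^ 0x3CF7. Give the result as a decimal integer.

0x5890 = 101100010010000
0x1691 = 001011010010001
→ | → 101111010010001 = 24209
0x1A0B = 001101000001011
→ & → 001101000000001 = 6657
0x3CF7 = 011110011110111
→ ^ → 010011011110110 = 9974

9974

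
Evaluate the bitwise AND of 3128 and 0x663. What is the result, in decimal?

1056

3128 = 110000111000
0x663 = 011001100011
AND → 010000100000 = 1056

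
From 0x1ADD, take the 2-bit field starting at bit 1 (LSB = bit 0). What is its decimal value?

v = 001101011011101
Shift right by 1: 00110101101110
Mask low 2 bits: 10 = 2

2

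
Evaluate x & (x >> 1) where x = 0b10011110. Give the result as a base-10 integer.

x = 10011110 = 158
x>>1 = 01001111
AND  = 00001110 = 14
(x & (x >> 1) has a 1 wherever x has two consecutive 1 bits.)

14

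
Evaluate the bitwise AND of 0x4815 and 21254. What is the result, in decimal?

16388

0x4815 = 100100000010101
21254 = 101001100000110
AND → 100000000000100 = 16388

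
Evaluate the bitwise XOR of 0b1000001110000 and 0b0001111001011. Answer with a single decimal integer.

5051

a = 1000001110000
b = 0001111001011
XOR → 1001110111011 = 5051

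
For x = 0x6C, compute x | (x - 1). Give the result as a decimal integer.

111

x = 1101100 = 108
x - 1 = 1101011
OR    = 1101111 = 111
(x | (x - 1) sets all bits below the lowest set bit.)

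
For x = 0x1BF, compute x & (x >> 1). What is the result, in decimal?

159

x = 110111111 = 447
x>>1 = 011011111
AND  = 010011111 = 159
(x & (x >> 1) has a 1 wherever x has two consecutive 1 bits.)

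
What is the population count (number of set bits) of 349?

349 = 101011101
Count the 1s: 1 + 1 + 1 + 1 + 1 + 1 = 6

6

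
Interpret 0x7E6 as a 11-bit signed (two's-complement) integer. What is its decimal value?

-26

pattern = 11111100110 (MSB is 1 ⇒ negative)
Invert: 00000011001, add 1 → 00000011010 = 26, so the value is -26.
(Equivalently: 2022 - 2^11 = 2022 - 2048 = -26.)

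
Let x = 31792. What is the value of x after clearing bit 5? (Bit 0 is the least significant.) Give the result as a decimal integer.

x = 111110000110000
bit 5 is currently 1; clear it via x & ~(1 << 5) = x & ~32
→ 111110000010000 = 31760

31760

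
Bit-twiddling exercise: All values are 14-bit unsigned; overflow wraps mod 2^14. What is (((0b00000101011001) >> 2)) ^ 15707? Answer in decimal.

0b00000101011001 = 00000101011001
→ >> 2 → 00000001010110 = 86
15707 = 11110101011011
→ ^ → 11110100001101 = 15629

15629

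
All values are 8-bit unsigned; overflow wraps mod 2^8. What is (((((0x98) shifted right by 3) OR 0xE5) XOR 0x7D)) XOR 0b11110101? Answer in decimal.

0x98 = 10011000
→ shifted right by 3 → 00010011 = 19
0xE5 = 11100101
→ OR → 11110111 = 247
0x7D = 01111101
→ XOR → 10001010 = 138
0b11110101 = 11110101
→ XOR → 01111111 = 127

127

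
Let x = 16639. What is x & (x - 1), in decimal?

x = 100000011111111 = 16639
x - 1 = 100000011111110
AND   = 100000011111110 = 16638
(x & (x - 1) clears the lowest set bit of x.)

16638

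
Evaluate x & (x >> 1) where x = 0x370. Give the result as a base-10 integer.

x = 1101110000 = 880
x>>1 = 0110111000
AND  = 0100110000 = 304
(x & (x >> 1) has a 1 wherever x has two consecutive 1 bits.)

304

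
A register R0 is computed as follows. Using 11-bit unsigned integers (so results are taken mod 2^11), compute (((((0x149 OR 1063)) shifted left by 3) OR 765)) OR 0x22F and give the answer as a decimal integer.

1023

0x149 = 00101001001
1063 = 10000100111
→ OR → 10101101111 = 1391
→ shifted left by 3 (mod 2^11) → 01101111000 = 888
765 = 01011111101
→ OR → 01111111101 = 1021
0x22F = 01000101111
→ OR → 01111111111 = 1023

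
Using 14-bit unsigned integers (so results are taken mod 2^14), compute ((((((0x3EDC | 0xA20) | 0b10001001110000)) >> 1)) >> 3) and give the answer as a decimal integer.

1007

0x3EDC = 11111011011100
0xA20 = 00101000100000
→ | → 11111011111100 = 16124
0b10001001110000 = 10001001110000
→ | → 11111011111100 = 16124
→ >> 1 → 01111101111110 = 8062
→ >> 3 → 00001111101111 = 1007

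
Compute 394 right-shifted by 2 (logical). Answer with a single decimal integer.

98

394 = 110001010
shift right by 2 → 001100010 = 98
(equivalently, floor(394 / 4))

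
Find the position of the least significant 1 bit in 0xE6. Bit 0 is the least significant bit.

1

0xE6 = 11100110
Trailing zeros: 1, so the lowest set bit is bit 1 (value 2).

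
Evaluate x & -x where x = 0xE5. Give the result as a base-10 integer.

1

x = 11100101 = 229
-x (two's complement) = …00011011
AND   = 00000001 = 1
(x & -x isolates the lowest set bit of x.)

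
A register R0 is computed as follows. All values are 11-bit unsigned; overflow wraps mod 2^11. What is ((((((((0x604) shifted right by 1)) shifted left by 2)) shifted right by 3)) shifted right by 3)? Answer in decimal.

16

0x604 = 11000000100
→ shifted right by 1 → 01100000010 = 770
→ shifted left by 2 (mod 2^11) → 10000001000 = 1032
→ shifted right by 3 → 00010000001 = 129
→ shifted right by 3 → 00000010000 = 16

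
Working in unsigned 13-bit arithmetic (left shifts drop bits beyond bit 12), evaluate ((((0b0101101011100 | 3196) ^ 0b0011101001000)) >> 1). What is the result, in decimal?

0b0101101011100 = 0101101011100
3196 = 0110001111100
→ | → 0111101111100 = 3964
0b0011101001000 = 0011101001000
→ ^ → 0100000110100 = 2100
→ >> 1 → 0010000011010 = 1050

1050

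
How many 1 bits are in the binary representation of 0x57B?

8

0x57B = 10101111011
Count the 1s: 1 + 1 + 1 + 1 + 1 + 1 + 1 + 1 = 8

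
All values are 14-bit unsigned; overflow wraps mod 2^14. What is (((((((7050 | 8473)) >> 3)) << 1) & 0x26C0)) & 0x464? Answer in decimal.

7050 = 01101110001010
8473 = 10000100011001
→ | → 11101110011011 = 15259
→ >> 3 → 00011101110011 = 1907
→ << 1 (mod 2^14) → 00111011100110 = 3814
0x26C0 = 10011011000000
→ & → 00011011000000 = 1728
0x464 = 00010001100100
→ & → 00010001000000 = 1088

1088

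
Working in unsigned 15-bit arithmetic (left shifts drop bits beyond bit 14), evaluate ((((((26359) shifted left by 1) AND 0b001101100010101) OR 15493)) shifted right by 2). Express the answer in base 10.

26359 = 110011011110111
→ shifted left by 1 (mod 2^15) → 100110111101110 = 19950
0b001101100010101 = 001101100010101
→ AND → 000100100000100 = 2308
15493 = 011110010000101
→ OR → 011110110000101 = 15749
→ shifted right by 2 → 000111101100001 = 3937

3937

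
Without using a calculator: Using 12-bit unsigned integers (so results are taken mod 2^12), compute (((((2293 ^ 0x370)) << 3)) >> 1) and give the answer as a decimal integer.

2293 = 100011110101
0x370 = 001101110000
→ ^ → 101110000101 = 2949
→ << 3 (mod 2^12) → 110000101000 = 3112
→ >> 1 → 011000010100 = 1556

1556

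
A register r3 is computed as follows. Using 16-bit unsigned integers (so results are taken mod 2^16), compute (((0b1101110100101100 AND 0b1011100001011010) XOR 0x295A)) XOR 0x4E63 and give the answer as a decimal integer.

0b1101110100101100 = 1101110100101100
0b1011100001011010 = 1011100001011010
→ AND → 1001100000001000 = 38920
0x295A = 0010100101011010
→ XOR → 1011000101010010 = 45394
0x4E63 = 0100111001100011
→ XOR → 1111111100110001 = 65329

65329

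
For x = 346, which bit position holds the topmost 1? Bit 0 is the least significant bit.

8

346 = 101011010
The topmost 1 is at position 8 (since 2^8 = 256 ≤ 346 < 512).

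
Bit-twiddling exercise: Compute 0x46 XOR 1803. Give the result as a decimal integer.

1869

0x46 = 00001000110
1803 = 11100001011
XOR → 11101001101 = 1869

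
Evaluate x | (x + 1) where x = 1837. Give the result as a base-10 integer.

x = 11100101101 = 1837
x + 1 = 11100101110
OR    = 11100101111 = 1839
(x | (x + 1) sets the lowest cleared bit.)

1839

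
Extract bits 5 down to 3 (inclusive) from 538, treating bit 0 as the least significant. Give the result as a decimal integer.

3

v = 01000011010
Shift right by 3: 01000011
Mask low 3 bits: 011 = 3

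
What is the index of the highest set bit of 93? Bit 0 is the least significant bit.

6

93 = 1011101
The topmost 1 is at position 6 (since 2^6 = 64 ≤ 93 < 128).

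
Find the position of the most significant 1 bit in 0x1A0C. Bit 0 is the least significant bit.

12

0x1A0C = 1101000001100
The topmost 1 is at position 12 (since 2^12 = 4096 ≤ 6668 < 8192).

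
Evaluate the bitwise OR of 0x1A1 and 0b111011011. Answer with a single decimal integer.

507

0x1A1 = 110100001
b = 111011011
 OR → 111111011 = 507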